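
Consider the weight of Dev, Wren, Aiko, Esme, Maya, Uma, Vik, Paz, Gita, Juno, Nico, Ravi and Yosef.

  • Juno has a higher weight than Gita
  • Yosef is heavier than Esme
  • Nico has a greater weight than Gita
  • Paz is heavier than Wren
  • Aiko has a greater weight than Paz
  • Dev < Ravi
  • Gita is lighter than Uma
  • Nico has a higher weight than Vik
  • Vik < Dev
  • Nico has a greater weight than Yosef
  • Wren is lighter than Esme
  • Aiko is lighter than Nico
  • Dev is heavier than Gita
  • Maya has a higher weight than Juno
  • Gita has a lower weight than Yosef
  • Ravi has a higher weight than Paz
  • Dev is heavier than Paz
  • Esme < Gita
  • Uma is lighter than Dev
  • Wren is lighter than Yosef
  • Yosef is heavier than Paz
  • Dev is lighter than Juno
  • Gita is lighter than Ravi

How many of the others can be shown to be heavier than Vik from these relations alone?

5

Directly above Vik: Nico, Dev.
One step further: Juno, Ravi (4 so far).
One step further: Maya (5 so far).
Nothing else is reachable above Vik; 5 in all.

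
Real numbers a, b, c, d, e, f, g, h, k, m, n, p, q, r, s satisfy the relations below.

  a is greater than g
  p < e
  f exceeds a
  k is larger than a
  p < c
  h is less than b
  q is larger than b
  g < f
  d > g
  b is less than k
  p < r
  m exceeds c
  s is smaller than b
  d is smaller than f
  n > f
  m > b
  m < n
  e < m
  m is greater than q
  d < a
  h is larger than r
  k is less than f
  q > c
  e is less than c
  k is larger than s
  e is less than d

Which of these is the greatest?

n

p is not greatest since p < e; g is not greatest since g < d; e is not greatest since e < c; r is not greatest since r < h; s is not greatest since s < b; c is not greatest since c < m; d is not greatest since d < f; h is not greatest since h < b; b is not greatest since b < q; q is not greatest since q < m; a is not greatest since a < f; k is not greatest since k < f; f is not greatest since f < n; m is not greatest since m < n.
Only n has nothing above it, so n is the greatest.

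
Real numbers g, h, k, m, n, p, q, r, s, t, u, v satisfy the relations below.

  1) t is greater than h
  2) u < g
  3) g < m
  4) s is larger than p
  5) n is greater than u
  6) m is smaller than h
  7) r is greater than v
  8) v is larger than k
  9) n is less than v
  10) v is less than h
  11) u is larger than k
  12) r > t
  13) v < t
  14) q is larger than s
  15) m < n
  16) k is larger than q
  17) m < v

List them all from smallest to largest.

The consecutive links are each given: p < s; s < q; q < k; k < u; u < g; g < m; m < n; n < v; v < h; h < t; t < r.

p < s < q < k < u < g < m < n < v < h < t < r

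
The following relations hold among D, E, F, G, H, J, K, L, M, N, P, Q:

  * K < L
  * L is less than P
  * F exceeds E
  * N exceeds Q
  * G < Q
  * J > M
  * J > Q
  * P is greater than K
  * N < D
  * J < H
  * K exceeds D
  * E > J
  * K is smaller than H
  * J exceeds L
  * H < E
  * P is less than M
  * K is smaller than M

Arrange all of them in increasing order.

G < Q < N < D < K < L < P < M < J < H < E < F

Nothing is placed below G, so it is least; from there G < Q; Q < N; N < D; D < K; K < L; L < P; P < M; M < J; J < H; H < E; E < F, each given directly.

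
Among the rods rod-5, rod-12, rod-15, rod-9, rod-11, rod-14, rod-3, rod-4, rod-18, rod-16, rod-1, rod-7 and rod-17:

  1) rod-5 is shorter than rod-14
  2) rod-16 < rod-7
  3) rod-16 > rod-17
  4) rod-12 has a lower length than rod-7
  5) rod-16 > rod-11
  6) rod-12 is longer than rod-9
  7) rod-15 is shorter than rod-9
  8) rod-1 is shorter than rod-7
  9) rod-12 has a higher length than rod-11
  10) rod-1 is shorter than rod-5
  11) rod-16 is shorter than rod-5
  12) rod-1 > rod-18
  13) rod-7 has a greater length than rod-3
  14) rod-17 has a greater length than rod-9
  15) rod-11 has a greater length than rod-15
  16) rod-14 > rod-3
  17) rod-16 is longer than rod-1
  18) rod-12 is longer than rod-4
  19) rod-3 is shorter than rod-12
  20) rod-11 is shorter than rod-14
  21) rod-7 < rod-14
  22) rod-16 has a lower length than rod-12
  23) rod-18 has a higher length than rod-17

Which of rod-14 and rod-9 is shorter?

The relevant relations are rod-9 < rod-17; rod-17 < rod-18; rod-18 < rod-1; rod-1 < rod-16; rod-16 < rod-12; rod-12 < rod-7; rod-7 < rod-14.
Together: rod-9 < rod-17 < rod-18 < rod-1 < rod-16 < rod-12 < rod-7 < rod-14.
So rod-9 < rod-14; rod-9 is the shorter of the two.

rod-9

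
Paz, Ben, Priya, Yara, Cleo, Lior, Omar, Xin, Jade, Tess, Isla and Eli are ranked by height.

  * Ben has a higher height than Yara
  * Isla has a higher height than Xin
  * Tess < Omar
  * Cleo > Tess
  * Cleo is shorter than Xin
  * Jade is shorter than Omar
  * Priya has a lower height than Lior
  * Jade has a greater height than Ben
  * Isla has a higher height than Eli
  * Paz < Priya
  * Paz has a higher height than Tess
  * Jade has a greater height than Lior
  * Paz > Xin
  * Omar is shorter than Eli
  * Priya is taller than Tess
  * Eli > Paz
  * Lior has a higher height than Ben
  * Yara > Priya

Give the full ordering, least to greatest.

Nothing is placed below Tess, so it is least; from there Tess < Cleo; Cleo < Xin; Xin < Paz; Paz < Priya; Priya < Yara; Yara < Ben; Ben < Lior; Lior < Jade; Jade < Omar; Omar < Eli; Eli < Isla, each given directly.

Tess < Cleo < Xin < Paz < Priya < Yara < Ben < Lior < Jade < Omar < Eli < Isla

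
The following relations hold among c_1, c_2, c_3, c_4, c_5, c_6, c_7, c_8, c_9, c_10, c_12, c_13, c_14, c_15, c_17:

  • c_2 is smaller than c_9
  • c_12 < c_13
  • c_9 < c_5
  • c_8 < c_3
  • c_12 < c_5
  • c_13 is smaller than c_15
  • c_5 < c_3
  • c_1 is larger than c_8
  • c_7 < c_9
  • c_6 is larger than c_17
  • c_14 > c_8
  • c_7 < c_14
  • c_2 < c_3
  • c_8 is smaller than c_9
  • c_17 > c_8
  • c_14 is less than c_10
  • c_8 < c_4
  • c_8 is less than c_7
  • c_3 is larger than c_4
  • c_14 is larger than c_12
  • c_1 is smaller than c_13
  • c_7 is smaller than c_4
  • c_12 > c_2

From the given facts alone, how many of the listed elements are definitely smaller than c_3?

Directly below c_3: c_8, c_2, c_4, c_5.
One step further: c_12, c_7, c_9 (7 so far).
Nothing else is reachable below c_3; 7 in all.

7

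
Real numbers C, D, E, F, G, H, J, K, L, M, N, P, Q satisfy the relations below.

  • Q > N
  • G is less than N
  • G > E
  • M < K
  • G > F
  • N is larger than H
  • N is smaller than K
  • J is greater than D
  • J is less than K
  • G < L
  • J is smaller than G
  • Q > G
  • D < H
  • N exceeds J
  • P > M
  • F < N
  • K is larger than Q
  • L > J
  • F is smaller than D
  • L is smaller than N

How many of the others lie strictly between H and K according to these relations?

Chaining upward from H reaches: N, Q.
Chaining downward from K reaches: F, E, D, J, G, M, L, N, Q.
Strictly between H and K are those in both lists: N, Q — 2 elements.

2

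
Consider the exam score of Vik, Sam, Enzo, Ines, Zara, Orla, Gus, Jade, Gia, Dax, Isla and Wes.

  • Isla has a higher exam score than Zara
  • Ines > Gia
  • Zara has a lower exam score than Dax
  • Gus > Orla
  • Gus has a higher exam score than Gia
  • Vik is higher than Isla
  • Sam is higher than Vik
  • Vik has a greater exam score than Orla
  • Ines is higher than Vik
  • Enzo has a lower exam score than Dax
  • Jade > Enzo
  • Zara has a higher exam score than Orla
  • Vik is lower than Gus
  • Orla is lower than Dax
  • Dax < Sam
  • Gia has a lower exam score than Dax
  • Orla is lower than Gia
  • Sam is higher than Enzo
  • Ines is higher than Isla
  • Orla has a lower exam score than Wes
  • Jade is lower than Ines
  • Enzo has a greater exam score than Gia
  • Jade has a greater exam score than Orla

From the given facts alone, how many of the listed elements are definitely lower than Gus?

5

The elements the relations force below Gus are Orla, Zara, Gia, Isla, Vik — no chain reaches any other.
That is 5.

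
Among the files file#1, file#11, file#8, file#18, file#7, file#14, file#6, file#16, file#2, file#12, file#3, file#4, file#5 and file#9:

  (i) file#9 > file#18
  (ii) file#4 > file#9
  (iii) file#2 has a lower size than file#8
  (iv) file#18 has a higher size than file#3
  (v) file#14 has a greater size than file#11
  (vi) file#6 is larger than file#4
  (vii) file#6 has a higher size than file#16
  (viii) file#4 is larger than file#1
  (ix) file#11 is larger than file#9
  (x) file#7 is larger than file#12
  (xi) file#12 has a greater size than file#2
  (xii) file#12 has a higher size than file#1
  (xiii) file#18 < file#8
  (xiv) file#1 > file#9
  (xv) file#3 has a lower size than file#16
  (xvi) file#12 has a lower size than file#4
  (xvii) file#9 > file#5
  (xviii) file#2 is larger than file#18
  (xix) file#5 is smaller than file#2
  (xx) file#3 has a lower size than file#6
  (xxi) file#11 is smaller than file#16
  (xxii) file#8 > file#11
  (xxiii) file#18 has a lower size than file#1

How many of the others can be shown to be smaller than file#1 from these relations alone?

From file#1 the given relations immediately reach file#18, file#9.
From those, file#5, file#3 — 4 in total.
No other element is forced below file#1 by the given relations, so the count is 4.

4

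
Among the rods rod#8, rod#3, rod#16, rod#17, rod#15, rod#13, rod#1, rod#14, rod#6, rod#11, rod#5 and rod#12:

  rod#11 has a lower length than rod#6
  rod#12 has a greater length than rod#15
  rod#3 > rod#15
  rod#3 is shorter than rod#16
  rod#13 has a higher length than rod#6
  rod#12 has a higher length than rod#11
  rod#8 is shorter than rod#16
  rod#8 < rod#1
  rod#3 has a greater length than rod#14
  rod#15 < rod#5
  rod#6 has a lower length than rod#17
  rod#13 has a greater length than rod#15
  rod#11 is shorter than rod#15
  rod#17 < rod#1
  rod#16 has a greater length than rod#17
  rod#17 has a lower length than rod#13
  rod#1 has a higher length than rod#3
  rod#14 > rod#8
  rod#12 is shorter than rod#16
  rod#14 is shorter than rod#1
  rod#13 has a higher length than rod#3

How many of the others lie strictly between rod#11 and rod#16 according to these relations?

Chaining upward from rod#11 reaches: rod#6, rod#15, rod#3, rod#17, rod#1, rod#13, rod#5, rod#12.
Chaining downward from rod#16 reaches: rod#6, rod#8, rod#15, rod#14, rod#3, rod#17, rod#12.
Strictly between rod#11 and rod#16 are those in both lists: rod#6, rod#15, rod#3, rod#17, rod#12 — 5 elements.

5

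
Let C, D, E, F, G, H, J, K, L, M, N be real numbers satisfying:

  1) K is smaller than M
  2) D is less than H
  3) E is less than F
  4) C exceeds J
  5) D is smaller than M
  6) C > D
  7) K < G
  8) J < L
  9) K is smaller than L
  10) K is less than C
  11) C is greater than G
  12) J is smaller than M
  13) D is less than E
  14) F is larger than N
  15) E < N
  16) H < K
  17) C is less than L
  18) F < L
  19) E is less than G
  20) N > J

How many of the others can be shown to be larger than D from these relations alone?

Directly above D: E, H, C, M.
One step further: N, K, G, F, L (9 so far).
Nothing else is reachable above D; 9 in all.

9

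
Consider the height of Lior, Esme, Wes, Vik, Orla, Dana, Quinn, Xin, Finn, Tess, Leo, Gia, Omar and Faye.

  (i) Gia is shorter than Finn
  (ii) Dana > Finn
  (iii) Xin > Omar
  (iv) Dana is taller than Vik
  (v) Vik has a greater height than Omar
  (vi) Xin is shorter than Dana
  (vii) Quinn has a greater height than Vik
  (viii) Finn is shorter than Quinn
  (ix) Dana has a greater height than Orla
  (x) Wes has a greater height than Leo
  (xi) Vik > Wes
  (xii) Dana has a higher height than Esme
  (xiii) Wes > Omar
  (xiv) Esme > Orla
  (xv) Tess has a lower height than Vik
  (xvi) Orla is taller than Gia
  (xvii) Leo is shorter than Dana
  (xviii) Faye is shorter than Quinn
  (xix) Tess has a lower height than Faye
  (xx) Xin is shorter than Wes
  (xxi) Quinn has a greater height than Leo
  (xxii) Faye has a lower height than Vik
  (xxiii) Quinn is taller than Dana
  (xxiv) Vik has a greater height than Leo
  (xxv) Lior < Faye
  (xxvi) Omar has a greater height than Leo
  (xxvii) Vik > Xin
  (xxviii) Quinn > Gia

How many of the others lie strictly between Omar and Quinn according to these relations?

The relations place Omar below Quinn. An element lies strictly between them when it is forced above Omar and also forced below Quinn.
Above Omar: {Xin, Wes, Vik, Dana}. Below Quinn: {Gia, Lior, Orla, Esme, Tess, Leo, Faye, Xin, Wes, Vik, Finn, Dana}.
Intersection: {Xin, Wes, Vik, Dana} — 4.

4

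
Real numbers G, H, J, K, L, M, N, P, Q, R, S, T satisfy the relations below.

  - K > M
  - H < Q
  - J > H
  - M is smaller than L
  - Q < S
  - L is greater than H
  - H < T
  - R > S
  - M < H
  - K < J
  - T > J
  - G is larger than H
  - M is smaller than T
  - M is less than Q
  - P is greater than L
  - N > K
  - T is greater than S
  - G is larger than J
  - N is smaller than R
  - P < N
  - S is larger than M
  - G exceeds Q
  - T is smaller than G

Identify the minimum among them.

H is not least since M < H; L is not least since M < L; P is not least since L < P; Q is not least since M < Q; K is not least since M < K; S is not least since Q < S; J is not least since K < J; N is not least since P < N; R is not least since N < R; T is not least since J < T; G is not least since Q < G.
Only M has nothing below it, so M is the minimum.

M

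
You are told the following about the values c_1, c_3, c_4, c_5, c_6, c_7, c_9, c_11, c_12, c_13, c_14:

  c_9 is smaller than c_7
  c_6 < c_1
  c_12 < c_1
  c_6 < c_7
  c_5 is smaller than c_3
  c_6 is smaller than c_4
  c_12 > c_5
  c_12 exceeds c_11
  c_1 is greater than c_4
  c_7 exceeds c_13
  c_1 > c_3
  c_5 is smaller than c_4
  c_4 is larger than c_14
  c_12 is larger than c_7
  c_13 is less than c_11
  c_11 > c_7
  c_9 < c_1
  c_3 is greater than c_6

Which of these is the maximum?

Chaining downward from c_1: directly below it, c_6, c_3, c_9, c_4, c_12; then c_5, c_14, c_7, c_11; then c_13.
That covers every other element, and nothing is given above c_1, so c_1 is the maximum.

c_1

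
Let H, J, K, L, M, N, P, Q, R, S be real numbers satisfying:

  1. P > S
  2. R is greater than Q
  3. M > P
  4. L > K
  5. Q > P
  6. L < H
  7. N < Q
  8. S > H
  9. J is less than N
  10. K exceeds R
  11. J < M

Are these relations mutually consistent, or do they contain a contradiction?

inconsistent

Chaining the given relations yields Q < R < K < L < H < S < P, so Q < P. But one relation states P < Q. These cannot both hold.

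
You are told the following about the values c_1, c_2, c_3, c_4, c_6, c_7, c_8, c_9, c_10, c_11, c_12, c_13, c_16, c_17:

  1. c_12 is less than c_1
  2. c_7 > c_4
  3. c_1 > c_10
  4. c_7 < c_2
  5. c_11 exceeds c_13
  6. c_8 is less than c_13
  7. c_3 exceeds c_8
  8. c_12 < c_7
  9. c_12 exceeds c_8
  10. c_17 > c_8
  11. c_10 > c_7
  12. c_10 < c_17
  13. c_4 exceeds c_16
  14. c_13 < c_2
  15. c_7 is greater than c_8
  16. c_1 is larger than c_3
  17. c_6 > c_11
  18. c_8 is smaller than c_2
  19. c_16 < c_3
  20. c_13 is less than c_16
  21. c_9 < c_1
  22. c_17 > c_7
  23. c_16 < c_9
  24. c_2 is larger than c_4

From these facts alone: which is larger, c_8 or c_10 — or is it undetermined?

Link the given pairs in sequence: c_8 < c_13; c_13 < c_16; c_16 < c_4; c_4 < c_7; c_7 < c_10.
Together: c_8 < c_13 < c_16 < c_4 < c_7 < c_10.
So c_10 is larger.

c_10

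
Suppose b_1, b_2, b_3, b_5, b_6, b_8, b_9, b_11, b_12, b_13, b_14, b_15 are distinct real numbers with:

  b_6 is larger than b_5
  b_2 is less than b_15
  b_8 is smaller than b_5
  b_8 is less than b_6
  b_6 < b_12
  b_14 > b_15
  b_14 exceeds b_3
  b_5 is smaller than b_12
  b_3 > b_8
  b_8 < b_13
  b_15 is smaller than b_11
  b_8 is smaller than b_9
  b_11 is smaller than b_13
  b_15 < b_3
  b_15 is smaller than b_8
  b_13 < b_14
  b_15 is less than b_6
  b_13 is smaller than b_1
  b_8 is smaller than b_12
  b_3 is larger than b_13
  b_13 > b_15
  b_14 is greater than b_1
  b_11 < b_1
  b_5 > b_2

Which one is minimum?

b_2

Chaining upward from b_2: directly above it, b_15, b_5; then b_8, b_11, b_13, b_6, b_3, b_12, b_14; then b_9, b_1.
That covers every other element, and nothing is given below b_2, so b_2 is the minimum.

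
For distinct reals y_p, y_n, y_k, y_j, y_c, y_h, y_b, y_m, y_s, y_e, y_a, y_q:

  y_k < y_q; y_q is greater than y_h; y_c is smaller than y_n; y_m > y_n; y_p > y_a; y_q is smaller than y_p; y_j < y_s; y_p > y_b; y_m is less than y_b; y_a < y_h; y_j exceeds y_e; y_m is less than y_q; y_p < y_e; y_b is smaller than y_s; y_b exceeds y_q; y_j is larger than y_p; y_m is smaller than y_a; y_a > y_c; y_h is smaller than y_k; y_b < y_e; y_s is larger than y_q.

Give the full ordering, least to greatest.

The consecutive links are each given: y_c < y_n; y_n < y_m; y_m < y_a; y_a < y_h; y_h < y_k; y_k < y_q; y_q < y_b; y_b < y_p; y_p < y_e; y_e < y_j; y_j < y_s.

y_c < y_n < y_m < y_a < y_h < y_k < y_q < y_b < y_p < y_e < y_j < y_s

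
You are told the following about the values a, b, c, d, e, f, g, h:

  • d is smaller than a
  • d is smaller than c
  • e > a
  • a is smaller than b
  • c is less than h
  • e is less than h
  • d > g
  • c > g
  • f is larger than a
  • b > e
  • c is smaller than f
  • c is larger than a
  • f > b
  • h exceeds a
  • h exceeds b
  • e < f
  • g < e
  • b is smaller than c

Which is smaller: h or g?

The relevant relations are g < d; d < a; a < e; e < b; b < c; c < h.
Chaining these gives g < d < a < e < b < c < h.
So g < h; g is the smaller of the two.

g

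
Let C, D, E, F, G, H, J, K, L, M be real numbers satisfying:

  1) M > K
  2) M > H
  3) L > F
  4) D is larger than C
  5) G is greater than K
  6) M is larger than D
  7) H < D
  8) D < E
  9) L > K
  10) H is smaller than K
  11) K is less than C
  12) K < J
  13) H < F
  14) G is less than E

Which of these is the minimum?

H

Chaining upward from H: directly above it, K, F, D, M; then C, J, G, L, E.
That covers every other element, and nothing is given below H, so H is the minimum.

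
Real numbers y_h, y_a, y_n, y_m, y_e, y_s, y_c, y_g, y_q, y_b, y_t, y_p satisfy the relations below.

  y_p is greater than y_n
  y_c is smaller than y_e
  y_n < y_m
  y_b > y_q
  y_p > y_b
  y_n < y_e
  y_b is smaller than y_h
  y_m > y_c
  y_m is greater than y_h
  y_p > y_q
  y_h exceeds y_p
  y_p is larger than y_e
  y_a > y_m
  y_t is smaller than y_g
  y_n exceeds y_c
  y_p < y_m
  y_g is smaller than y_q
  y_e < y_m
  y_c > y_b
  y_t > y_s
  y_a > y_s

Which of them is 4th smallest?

Piecing the relations together gives one ordering: y_s < y_t < y_g < y_q < y_b < y_c < y_n < y_e < y_p < y_h < y_m < y_a.
The 4th smallest is y_q.

y_q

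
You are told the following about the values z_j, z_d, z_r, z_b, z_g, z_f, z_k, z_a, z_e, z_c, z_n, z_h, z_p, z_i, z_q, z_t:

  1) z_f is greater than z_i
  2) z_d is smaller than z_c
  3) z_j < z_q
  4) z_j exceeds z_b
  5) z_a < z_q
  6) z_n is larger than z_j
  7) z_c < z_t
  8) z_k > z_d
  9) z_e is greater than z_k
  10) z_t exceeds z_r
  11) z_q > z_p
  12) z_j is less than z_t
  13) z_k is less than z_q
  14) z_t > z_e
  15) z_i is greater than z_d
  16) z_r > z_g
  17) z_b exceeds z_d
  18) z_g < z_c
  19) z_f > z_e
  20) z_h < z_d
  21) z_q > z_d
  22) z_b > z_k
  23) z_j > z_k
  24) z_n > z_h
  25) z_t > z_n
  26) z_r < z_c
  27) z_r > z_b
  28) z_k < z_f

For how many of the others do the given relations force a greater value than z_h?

Directly above z_h: z_d, z_n.
One step further: z_k, z_b, z_i, z_c, z_t, z_q (8 so far).
One step further: z_j, z_e, z_f, z_r (12 so far).
No other element is forced above z_h by the given relations, so the count is 12.

12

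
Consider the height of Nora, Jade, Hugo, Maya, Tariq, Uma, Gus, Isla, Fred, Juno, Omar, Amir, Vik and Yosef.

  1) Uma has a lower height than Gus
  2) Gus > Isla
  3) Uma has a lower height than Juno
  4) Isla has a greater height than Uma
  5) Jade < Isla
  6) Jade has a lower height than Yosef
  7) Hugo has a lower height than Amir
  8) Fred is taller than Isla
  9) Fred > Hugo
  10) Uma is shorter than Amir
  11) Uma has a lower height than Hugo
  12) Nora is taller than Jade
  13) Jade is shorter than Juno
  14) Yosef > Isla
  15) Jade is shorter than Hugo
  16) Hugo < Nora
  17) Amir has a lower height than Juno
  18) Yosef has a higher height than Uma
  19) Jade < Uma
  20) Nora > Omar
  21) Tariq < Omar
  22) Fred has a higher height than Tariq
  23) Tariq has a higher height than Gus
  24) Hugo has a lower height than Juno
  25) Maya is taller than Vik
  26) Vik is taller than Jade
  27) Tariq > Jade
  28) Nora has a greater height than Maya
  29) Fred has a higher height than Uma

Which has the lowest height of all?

Jade

Uma is not least since Jade < Uma; Hugo is not least since Jade < Hugo; Vik is not least since Jade < Vik; Amir is not least since Hugo < Amir; Maya is not least since Vik < Maya; Isla is not least since Uma < Isla; Yosef is not least since Jade < Yosef; Gus is not least since Isla < Gus; Tariq is not least since Gus < Tariq; Juno is not least since Jade < Juno; Omar is not least since Tariq < Omar; Fred is not least since Isla < Fred; Nora is not least since Maya < Nora.
Only Jade has nothing below it, so Jade is the lowest height.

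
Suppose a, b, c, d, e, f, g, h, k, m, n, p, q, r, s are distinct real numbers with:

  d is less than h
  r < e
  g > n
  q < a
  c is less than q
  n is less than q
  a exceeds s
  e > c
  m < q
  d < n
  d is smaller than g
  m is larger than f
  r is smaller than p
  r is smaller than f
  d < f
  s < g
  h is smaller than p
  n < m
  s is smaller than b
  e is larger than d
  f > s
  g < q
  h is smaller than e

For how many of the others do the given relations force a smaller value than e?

4

Directly below e: d, r, h, c.
Nothing else is reachable below e; 4 in all.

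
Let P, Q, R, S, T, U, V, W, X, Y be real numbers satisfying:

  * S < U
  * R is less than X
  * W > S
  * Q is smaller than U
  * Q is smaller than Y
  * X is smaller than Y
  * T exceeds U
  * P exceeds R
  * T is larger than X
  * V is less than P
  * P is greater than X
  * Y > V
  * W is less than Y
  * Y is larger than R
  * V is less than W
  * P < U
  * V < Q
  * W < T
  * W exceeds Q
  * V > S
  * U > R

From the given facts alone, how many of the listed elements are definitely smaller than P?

Directly below P: R, V, X.
One step further: S (4 so far).
No other element is forced below P by the given relations, so the count is 4.

4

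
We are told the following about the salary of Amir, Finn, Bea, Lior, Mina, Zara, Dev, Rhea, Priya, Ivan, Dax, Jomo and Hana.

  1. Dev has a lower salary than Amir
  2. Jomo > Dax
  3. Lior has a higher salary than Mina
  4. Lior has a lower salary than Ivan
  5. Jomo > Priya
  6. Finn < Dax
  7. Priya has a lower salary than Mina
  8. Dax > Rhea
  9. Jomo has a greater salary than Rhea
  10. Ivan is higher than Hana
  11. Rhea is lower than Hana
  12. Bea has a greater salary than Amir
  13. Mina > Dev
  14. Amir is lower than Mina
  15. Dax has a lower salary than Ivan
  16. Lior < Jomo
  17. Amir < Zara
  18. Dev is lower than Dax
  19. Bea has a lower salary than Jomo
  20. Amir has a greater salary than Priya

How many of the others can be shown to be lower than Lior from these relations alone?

Directly below Lior: Mina.
One step further: Priya, Dev, Amir (4 so far).
No other element is forced below Lior by the given relations, so the count is 4.

4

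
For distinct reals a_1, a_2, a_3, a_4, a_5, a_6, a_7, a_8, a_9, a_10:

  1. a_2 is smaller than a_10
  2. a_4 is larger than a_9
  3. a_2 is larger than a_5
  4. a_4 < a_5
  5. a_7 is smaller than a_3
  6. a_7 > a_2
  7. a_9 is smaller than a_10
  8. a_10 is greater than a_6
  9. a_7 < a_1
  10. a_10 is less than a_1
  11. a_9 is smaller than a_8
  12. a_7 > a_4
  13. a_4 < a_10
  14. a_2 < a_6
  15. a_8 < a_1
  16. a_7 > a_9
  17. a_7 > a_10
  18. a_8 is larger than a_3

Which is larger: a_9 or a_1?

a_1

a_9 < a_4 and a_4 < a_5 give a_9 < a_5.
Then a_5 < a_2 extends the chain to a_2.
With a_2 < a_6: a_9 < a_4 < a_5 < a_2 < a_6.
Then a_6 < a_10 extends the chain to a_10.
With a_10 < a_7: a_9 < a_4 < a_5 < a_2 < a_6 < a_10 < a_7.
Then a_7 < a_3 extends the chain to a_3.
With a_3 < a_8: a_9 < a_4 < a_5 < a_2 < a_6 < a_10 < a_7 < a_3 < a_8.
Then a_8 < a_1 extends the chain to a_1.
So a_9 < a_1; a_1 is the larger of the two.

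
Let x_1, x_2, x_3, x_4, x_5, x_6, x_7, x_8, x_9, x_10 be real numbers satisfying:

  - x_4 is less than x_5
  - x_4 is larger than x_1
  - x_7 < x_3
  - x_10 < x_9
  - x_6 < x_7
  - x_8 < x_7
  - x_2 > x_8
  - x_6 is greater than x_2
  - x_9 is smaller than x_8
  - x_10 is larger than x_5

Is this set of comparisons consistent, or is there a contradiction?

consistent

The single ordering x_1 < x_4 < x_5 < x_10 < x_9 < x_8 < x_2 < x_6 < x_7 < x_3 satisfies every listed relation, so no contradiction arises.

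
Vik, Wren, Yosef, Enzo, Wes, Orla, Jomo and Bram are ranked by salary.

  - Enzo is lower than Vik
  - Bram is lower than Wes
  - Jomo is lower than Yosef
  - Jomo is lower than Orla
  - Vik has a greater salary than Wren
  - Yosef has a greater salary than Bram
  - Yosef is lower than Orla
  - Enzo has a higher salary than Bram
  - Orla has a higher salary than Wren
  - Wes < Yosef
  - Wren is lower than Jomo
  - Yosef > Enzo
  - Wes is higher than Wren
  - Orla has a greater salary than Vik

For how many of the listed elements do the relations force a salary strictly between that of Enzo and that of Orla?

The relations place Enzo below Orla. An element lies strictly between them when it is forced above Enzo and also forced below Orla.
Above Enzo: {Vik, Yosef}. Below Orla: {Bram, Wren, Vik, Wes, Jomo, Yosef}.
Intersection: {Vik, Yosef} — 2.

2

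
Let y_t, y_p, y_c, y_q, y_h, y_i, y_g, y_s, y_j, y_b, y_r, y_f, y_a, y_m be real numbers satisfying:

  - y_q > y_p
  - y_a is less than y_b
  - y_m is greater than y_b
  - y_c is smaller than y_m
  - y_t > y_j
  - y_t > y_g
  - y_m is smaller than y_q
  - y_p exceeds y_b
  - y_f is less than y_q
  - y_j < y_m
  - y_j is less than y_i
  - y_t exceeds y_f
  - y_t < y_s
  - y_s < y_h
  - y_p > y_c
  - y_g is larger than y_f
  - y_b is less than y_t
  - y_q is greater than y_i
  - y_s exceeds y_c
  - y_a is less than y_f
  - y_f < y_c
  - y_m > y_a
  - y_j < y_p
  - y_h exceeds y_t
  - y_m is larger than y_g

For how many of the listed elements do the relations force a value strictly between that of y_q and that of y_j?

3

Chaining upward from y_j reaches: y_i, y_p, y_t, y_m, y_s, y_h.
Chaining downward from y_q reaches: y_i, y_a, y_f, y_b, y_g, y_c, y_p, y_m.
Strictly between y_j and y_q are those in both lists: y_i, y_p, y_m — 3 elements.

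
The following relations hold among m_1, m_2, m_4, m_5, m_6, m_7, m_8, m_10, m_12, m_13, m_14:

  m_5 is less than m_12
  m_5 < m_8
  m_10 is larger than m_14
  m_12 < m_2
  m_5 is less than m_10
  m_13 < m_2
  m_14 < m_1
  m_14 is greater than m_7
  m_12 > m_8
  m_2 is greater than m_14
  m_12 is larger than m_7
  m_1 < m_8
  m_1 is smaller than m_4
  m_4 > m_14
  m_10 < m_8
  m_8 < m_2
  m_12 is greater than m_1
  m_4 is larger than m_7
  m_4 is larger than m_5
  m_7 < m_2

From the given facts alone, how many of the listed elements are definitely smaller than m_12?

6

The elements the relations force below m_12 are m_5, m_7, m_14, m_10, m_1, m_8 — no chain reaches any other.
That is 6.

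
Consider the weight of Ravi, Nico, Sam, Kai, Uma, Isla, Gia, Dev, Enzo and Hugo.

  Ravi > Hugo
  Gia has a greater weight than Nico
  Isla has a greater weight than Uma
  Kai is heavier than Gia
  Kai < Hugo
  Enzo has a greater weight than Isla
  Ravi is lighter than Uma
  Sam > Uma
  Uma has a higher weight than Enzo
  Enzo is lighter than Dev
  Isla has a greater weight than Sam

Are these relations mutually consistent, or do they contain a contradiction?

inconsistent

Chaining the given relations yields Uma < Sam < Isla < Enzo, so Uma < Enzo. But one relation states Enzo < Uma. These cannot both hold.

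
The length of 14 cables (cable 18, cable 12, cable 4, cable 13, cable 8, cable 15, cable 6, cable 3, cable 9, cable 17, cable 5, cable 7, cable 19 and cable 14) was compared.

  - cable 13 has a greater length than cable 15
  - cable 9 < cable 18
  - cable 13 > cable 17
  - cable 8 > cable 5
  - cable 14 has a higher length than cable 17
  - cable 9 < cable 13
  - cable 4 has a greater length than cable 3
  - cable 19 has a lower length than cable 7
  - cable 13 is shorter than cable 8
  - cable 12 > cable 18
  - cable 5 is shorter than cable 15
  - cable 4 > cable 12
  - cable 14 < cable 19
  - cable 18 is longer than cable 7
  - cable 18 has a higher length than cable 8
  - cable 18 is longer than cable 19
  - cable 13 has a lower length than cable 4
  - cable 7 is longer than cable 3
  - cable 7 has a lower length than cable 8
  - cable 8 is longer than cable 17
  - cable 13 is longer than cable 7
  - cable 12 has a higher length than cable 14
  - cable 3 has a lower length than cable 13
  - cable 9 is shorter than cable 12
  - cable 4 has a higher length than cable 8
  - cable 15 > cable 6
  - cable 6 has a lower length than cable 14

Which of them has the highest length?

Chaining downward from cable 4: directly below it, cable 3, cable 13, cable 8, cable 12; then cable 17, cable 14, cable 5, cable 15, cable 7, cable 9, cable 18; then cable 6, cable 19.
That covers every other element, and nothing is given above cable 4, so cable 4 is the highest length.

cable 4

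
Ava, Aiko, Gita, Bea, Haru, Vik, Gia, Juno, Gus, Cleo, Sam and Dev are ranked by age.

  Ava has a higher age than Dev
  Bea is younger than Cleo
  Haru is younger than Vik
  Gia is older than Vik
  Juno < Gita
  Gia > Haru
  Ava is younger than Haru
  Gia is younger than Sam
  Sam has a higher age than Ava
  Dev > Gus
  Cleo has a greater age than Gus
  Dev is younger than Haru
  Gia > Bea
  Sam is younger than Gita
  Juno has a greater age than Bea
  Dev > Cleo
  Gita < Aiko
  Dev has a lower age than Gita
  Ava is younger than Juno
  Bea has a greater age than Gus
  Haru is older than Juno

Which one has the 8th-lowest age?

Piecing the relations together gives one ordering: Gus < Bea < Cleo < Dev < Ava < Juno < Haru < Vik < Gia < Sam < Gita < Aiko.
The 8th smallest is Vik.

Vik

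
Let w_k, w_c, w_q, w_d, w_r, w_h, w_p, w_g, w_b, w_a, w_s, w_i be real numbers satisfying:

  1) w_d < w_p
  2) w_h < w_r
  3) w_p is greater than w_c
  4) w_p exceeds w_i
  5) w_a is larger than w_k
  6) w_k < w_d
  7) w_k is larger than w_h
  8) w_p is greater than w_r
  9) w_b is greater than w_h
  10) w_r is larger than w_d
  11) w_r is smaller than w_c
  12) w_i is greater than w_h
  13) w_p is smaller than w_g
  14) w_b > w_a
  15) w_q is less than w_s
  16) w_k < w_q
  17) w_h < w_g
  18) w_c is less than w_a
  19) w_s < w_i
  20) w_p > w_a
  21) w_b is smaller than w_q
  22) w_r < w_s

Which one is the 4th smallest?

Chaining the given pairs: w_h < w_k < w_d < w_r < w_c < w_a < w_b < w_q < w_s < w_i < w_p < w_g.
Counting 4 from the smallest end gives w_r.

w_r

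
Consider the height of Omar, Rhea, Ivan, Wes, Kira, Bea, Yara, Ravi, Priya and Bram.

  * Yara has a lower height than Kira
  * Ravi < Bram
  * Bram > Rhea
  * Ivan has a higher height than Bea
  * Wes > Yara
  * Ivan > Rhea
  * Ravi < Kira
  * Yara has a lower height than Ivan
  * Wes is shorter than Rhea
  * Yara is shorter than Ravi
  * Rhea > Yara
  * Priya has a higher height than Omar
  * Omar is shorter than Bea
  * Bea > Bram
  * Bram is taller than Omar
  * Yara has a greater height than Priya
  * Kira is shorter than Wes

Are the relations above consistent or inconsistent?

The single ordering Omar < Priya < Yara < Ravi < Kira < Wes < Rhea < Bram < Bea < Ivan satisfies every listed relation, so no contradiction arises.

consistent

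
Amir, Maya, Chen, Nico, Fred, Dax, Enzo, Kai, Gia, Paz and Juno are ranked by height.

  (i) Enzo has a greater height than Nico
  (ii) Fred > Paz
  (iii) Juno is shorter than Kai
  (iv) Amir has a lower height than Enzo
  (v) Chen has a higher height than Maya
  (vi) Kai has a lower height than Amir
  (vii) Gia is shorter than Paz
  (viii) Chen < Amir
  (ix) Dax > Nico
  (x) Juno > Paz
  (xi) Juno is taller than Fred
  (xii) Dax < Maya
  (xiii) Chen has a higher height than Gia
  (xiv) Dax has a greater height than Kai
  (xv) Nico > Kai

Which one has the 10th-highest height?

Paz

Chaining the given pairs: Gia < Paz < Fred < Juno < Kai < Nico < Dax < Maya < Chen < Amir < Enzo.
The 10th largest is Paz.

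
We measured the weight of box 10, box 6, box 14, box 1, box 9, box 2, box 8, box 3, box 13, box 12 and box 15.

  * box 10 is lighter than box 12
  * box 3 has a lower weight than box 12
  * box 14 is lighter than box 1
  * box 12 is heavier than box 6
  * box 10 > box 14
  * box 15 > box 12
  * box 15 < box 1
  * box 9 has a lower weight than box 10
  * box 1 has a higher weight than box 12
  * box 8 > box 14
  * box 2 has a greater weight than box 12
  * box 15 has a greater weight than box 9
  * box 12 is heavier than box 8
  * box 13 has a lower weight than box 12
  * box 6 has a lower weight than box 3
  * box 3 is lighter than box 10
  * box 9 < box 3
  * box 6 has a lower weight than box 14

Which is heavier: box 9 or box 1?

box 1

Link the given pairs in sequence: box 9 < box 3; box 3 < box 10; box 10 < box 12; box 12 < box 15; box 15 < box 1.
Together: box 9 < box 3 < box 10 < box 12 < box 15 < box 1.
So box 9 < box 1; box 1 is the heavier of the two.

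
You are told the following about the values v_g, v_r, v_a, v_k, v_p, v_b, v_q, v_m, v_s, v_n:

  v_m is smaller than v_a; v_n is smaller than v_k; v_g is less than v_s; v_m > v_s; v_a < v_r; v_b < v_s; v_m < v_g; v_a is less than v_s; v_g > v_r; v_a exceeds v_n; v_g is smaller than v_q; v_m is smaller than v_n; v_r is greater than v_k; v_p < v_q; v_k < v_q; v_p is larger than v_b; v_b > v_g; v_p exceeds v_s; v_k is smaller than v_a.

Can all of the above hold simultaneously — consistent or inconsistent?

inconsistent

We have v_s < v_m stated directly, yet also v_m < v_n < v_k < v_a < v_r < v_g < v_b < v_s by chaining the others — so v_m < v_s. Contradiction.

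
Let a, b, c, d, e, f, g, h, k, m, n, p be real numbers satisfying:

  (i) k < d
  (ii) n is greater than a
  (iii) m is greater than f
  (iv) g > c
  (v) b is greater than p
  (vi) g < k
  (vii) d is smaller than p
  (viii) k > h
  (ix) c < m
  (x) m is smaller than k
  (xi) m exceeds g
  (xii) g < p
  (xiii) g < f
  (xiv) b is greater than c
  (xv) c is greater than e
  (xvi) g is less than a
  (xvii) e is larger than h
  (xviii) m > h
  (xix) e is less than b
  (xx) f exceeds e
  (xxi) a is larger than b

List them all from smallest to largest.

Each adjacent pair is fixed by a given relation: h < e; e < c; c < g; g < f; f < m; m < k; k < d; d < p; p < b; b < a; a < n. Chaining them end to end gives the full order.

h < e < c < g < f < m < k < d < p < b < a < n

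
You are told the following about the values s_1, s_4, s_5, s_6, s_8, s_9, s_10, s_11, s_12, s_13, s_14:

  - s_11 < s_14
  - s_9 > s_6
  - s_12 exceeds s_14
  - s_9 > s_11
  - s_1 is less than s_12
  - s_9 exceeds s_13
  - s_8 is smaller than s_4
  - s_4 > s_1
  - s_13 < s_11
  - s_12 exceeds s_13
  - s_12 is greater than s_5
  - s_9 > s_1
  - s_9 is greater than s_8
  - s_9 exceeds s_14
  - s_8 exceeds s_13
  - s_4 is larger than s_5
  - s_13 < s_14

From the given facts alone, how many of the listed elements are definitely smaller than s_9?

From s_9 the given relations immediately reach s_13, s_11, s_1, s_14, s_8, s_6.
Nothing else is reachable below s_9; 6 in all.

6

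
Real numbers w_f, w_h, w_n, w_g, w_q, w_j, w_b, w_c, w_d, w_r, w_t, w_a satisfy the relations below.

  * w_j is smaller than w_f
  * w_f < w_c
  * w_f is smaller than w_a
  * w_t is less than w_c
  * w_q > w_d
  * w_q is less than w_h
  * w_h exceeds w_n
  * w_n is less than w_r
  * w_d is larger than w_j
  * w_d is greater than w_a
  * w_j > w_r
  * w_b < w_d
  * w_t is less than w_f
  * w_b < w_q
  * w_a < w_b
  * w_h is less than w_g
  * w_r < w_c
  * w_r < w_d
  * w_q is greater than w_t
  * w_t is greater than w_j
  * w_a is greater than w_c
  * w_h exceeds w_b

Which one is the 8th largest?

Piecing the relations together gives one ordering: w_n < w_r < w_j < w_t < w_f < w_c < w_a < w_b < w_d < w_q < w_h < w_g.
Counting 8 from the largest end gives w_f.

w_f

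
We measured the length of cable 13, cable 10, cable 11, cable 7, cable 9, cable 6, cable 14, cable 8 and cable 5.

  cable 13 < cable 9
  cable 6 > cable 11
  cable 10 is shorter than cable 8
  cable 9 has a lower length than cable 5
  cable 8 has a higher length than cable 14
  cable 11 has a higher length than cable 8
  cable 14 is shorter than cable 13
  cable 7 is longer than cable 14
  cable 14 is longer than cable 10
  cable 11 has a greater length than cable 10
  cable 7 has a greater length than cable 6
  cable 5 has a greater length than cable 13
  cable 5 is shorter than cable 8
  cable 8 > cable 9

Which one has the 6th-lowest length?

The consecutive relations fix a unique order: cable 10 < cable 14 < cable 13 < cable 9 < cable 5 < cable 8 < cable 11 < cable 6 < cable 7.
The 6th smallest is cable 8.

cable 8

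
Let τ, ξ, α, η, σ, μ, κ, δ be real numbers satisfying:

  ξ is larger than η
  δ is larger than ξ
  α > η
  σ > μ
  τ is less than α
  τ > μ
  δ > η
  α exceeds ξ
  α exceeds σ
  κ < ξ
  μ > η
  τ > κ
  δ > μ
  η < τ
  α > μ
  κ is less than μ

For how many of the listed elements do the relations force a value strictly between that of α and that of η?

The relations place η below α. An element lies strictly between them when it is forced above η and also forced below α.
Above η: {μ, σ, τ, ξ, δ}. Below α: {κ, μ, σ, τ, ξ}.
Intersection: {μ, σ, τ, ξ} — 4.

4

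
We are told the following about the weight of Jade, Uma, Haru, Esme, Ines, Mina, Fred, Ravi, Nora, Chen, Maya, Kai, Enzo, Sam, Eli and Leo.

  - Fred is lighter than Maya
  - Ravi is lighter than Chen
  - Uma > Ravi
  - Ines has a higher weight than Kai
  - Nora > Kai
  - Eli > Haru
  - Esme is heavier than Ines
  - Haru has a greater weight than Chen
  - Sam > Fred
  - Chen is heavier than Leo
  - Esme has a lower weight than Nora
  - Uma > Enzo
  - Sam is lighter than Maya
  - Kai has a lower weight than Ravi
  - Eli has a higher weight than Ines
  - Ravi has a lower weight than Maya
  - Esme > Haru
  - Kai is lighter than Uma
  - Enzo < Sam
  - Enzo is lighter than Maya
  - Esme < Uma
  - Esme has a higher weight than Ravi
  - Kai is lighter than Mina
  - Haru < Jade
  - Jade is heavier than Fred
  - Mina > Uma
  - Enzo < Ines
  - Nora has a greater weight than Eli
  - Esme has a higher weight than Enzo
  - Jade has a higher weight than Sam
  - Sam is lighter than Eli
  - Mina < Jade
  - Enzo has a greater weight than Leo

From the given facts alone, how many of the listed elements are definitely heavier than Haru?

6

The elements the relations force above Haru are Eli, Esme, Uma, Mina, Nora, Jade — no chain reaches any other.
That is 6.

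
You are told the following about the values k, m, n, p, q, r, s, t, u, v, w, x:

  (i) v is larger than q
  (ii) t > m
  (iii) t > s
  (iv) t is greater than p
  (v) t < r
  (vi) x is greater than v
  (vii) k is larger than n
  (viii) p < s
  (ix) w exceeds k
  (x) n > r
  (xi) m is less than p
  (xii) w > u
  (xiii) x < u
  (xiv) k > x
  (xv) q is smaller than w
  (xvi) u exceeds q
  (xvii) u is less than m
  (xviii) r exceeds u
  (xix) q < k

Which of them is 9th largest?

Chaining the given pairs: q < v < x < u < m < p < s < t < r < n < k < w.
Counting 9 from the largest end gives u.

u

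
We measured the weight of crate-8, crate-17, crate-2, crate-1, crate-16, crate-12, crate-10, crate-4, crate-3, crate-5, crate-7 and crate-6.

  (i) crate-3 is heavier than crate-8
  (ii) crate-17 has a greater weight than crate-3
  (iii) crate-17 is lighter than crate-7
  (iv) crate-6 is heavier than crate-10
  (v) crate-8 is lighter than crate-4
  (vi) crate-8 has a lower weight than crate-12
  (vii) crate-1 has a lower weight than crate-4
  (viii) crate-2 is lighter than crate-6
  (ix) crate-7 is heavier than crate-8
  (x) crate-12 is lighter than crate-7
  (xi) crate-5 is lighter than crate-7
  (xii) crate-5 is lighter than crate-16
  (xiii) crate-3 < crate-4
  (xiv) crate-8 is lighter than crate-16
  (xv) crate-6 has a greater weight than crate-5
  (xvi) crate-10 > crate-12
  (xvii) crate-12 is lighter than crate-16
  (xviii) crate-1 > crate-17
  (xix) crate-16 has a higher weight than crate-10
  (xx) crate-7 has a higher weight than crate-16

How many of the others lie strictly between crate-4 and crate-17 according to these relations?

The relations place crate-17 below crate-4. An element lies strictly between them when it is forced above crate-17 and also forced below crate-4.
Above crate-17: {crate-1, crate-7}. Below crate-4: {crate-8, crate-3, crate-1}.
Intersection: {crate-1} — 1.

1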